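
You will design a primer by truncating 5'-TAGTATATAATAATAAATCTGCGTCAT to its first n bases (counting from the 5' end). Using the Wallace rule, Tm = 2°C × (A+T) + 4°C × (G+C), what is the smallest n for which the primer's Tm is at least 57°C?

First 23 bases: TAGTATATAATAATAAATCTGCG → Tm = 56°C (< 57°C)
First 24 bases: TAGTATATAATAATAAATCTGCGT → Tm = 58°C (≥ 57°C)
Since every base adds ≥2°C, Tm only increases with n, so the threshold is first crossed at n = 24.

n = 24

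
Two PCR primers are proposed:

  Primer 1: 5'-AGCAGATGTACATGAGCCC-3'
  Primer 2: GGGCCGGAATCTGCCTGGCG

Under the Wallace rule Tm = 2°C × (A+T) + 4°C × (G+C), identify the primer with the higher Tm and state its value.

Primer 2, 70°C

Primer 1: A+T=9, G+C=10 → Tm = 2(9)+4(10) = 58°C
Primer 2: A+T=5, G+C=15 → Tm = 2(5)+4(15) = 70°C
58°C vs 70°C → primer 2 is higher.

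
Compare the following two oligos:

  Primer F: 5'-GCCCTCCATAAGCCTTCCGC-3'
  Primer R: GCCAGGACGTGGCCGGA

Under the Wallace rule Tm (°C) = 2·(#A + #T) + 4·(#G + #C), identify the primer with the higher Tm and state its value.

Primer F: A+T=7, G+C=13 → Tm = 2(7)+4(13) = 66°C
Primer R: A+T=4, G+C=13 → Tm = 2(4)+4(13) = 60°C
66°C vs 60°C → primer F is higher.

Primer F, 66°C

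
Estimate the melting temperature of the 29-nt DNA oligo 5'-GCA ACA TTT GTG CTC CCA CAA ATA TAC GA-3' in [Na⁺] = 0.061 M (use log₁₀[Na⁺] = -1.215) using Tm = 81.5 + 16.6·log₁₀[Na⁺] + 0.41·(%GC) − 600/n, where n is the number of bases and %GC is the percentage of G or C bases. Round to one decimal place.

Length n = 29. T=7, C=8, A=10, G=4
G+C = 12, so %GC = 12/29 × 100 = 41.379%
Salt term: 16.6 × (-1.215) = -20.169
GC term: 0.41 × 41.379 = 16.965; length term: −600/29 = −20.69
Tm = 81.5 + (-20.169) + 16.965 − 20.69 = 57.606 → 57.6°C

57.6°C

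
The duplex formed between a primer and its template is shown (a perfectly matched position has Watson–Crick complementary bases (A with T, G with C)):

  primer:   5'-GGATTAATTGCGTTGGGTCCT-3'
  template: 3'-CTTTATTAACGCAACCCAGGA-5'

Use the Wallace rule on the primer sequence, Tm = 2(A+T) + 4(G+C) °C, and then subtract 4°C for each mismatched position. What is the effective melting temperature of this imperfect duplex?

Primer base counts: A=3, T=8, G=7, C=3 → A+T=11, G+C=10
Perfect-match Tm = 2(11) + 4(10) = 22 + 40 = 62°C
Mismatches (positions where the bases are not complementary): 2 (at positions 2, 4)
Effective Tm = 62 − 2×4 = 62 − 8 = 54°C

54°C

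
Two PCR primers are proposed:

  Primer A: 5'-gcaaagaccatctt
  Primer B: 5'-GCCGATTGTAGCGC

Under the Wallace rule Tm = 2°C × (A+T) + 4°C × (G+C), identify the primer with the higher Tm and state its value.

Primer A: A+T=8, G+C=6 → Tm = 2(8)+4(6) = 40°C
Primer B: A+T=5, G+C=9 → Tm = 2(5)+4(9) = 46°C
40°C vs 46°C → primer B is higher.

Primer B, 46°C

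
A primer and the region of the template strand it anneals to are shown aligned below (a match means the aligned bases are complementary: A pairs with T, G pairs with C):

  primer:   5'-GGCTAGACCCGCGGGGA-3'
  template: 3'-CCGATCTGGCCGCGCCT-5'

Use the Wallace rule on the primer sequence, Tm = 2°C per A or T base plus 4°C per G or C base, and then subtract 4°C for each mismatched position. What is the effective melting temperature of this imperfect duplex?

Primer base counts: A=3, T=1, G=8, C=5 → A+T=4, G+C=13
Perfect-match Tm = 2(4) + 4(13) = 8 + 52 = 60°C
Mismatches (positions where the bases are not complementary): 2 (at positions 10, 14)
Effective Tm = 60 − 2×4 = 60 − 8 = 52°C

52°C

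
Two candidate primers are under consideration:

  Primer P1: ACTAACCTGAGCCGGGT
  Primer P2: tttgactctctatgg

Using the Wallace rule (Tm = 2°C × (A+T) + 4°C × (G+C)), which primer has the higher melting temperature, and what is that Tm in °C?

Primer P1, 54°C

Primer P1: A+T=7, G+C=10 → Tm = 2(7)+4(10) = 54°C
Primer P2: A+T=9, G+C=6 → Tm = 2(9)+4(6) = 42°C
54°C vs 42°C → primer P1 is higher.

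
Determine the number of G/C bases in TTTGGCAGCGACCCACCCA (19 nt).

12

Scanning the sequence gives A=4, T=3, C=8, G=4.
G+C = 4 + 8 = 12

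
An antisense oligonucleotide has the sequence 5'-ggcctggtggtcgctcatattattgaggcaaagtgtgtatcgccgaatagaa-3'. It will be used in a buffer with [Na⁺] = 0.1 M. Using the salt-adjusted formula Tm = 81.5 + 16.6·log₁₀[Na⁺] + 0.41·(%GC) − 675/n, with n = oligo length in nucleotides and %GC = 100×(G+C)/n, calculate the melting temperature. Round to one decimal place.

71.6°C

Length n = 52. T=14, G=16, C=9, A=13
G+C = 25, so %GC = 25/52 × 100 = 48.077%
Salt term: 16.6 × (-1) = -16.6
GC term: 0.41 × 48.077 = 19.712; length term: −675/52 = −12.981
Tm = 81.5 + (-16.6) + 19.712 − 12.981 = 71.631 → 71.6°C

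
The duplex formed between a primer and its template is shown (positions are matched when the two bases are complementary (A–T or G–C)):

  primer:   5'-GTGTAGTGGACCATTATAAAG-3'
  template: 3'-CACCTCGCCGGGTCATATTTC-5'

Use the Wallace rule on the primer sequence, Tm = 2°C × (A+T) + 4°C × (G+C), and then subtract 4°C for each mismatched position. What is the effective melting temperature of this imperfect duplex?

Primer base counts: A=7, T=6, G=6, C=2 → A+T=13, G+C=8
Perfect-match Tm = 2(13) + 4(8) = 26 + 32 = 58°C
Mismatches (positions where the bases are not complementary): 4 (at positions 4, 7, 10, 14)
Effective Tm = 58 − 4×4 = 58 − 16 = 42°C

42°C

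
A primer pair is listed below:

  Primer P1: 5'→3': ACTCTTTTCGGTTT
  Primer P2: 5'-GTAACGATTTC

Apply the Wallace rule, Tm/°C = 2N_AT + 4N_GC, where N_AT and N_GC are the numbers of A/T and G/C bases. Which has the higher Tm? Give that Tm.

Primer P1: A+T=9, G+C=5 → Tm = 2(9)+4(5) = 38°C
Primer P2: A+T=7, G+C=4 → Tm = 2(7)+4(4) = 30°C
38°C vs 30°C → primer P1 is higher.

Primer P1, 38°C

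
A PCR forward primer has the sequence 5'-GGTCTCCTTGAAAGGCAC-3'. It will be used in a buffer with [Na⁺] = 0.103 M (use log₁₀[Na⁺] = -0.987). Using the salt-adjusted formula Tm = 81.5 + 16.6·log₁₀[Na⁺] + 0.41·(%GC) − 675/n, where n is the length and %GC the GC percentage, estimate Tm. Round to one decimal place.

50.4°C

Length n = 18. Counting bases: A=4, G=5, C=5, T=4
G+C = 10, so %GC = 10/18 × 100 = 55.556%
Salt term: 16.6 × (-0.987) = -16.384
GC term: 0.41 × 55.556 = 22.778; length term: −675/18 = −37.5
Tm = 81.5 + (-16.384) + 22.778 − 37.5 = 50.394 → 50.4°C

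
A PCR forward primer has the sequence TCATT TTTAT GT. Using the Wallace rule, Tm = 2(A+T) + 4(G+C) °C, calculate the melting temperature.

28°C

Base counts: A=2, G=1, C=1, T=8
A+T = 10, G+C = 2
Tm = 2×10 + 4×2 = 28°C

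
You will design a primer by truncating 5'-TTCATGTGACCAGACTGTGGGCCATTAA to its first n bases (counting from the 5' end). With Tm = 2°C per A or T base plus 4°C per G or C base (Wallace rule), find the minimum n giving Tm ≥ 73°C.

n = 24

First 23 bases: TTCATGTGACCAGACTGTGGGCC → Tm = 72°C (< 73°C)
First 24 bases: TTCATGTGACCAGACTGTGGGCCA → Tm = 74°C (≥ 73°C)
Since every base adds ≥2°C, Tm only increases with n, so the threshold is first crossed at n = 24.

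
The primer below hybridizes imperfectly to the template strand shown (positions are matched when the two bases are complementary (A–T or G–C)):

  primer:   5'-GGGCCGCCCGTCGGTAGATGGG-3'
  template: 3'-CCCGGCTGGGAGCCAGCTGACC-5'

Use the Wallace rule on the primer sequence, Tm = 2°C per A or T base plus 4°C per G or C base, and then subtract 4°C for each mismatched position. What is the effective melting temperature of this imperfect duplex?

58°C

Primer base counts: A=2, T=3, G=11, C=6 → A+T=5, G+C=17
Perfect-match Tm = 2(5) + 4(17) = 10 + 68 = 78°C
Mismatches (positions where the bases are not complementary): 5 (at positions 7, 10, 16, 19, 20)
Effective Tm = 78 − 5×4 = 78 − 20 = 58°C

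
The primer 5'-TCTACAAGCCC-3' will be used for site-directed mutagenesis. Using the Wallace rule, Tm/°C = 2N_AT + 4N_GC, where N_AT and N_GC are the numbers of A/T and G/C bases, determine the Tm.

Scanning the sequence gives A=3, T=2, G=1, C=5.
So N_AT = 5 and N_GC = 6.
Tm = 4·6 + 2·5 = 24 + 10 = 34°C

34°C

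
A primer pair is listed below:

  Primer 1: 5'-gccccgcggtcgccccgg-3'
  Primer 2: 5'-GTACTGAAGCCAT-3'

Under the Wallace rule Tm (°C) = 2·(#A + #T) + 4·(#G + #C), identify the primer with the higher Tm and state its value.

Primer 1: A+T=1, G+C=17 → Tm = 2(1)+4(17) = 70°C
Primer 2: A+T=7, G+C=6 → Tm = 2(7)+4(6) = 38°C
70°C vs 38°C → primer 1 is higher.

Primer 1, 70°C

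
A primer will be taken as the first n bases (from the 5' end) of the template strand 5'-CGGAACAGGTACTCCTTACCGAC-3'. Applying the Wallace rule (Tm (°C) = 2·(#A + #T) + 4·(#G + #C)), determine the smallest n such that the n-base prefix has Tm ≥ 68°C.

n = 22

First 21 bases: CGGAACAGGTACTCCTTACCG → Tm = 66°C (< 68°C)
First 22 bases: CGGAACAGGTACTCCTTACCGA → Tm = 68°C (≥ 68°C)
Since every base adds ≥2°C, Tm only increases with n, so the threshold is first crossed at n = 22.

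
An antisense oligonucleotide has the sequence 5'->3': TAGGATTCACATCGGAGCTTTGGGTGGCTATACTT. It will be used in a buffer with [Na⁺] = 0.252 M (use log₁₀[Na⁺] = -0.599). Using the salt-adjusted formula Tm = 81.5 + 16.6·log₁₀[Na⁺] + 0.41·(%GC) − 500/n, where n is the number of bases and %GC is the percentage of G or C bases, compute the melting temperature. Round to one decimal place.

76.0°C

Length n = 35. Scanning the sequence gives T=12, A=7, C=6, G=10.
G+C = 16, so %GC = 16/35 × 100 = 45.714%
Salt term: 16.6 × (-0.599) = -9.943
GC term: 0.41 × 45.714 = 18.743; length term: −500/35 = −14.286
Tm = 81.5 + (-9.943) + 18.743 − 14.286 = 76.014 → 76.0°C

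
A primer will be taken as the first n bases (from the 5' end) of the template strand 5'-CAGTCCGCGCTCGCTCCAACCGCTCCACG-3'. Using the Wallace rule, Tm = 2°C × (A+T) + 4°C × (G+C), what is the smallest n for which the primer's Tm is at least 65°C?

First 19 bases: CAGTCCGCGCTCGCTCCAA → Tm = 64°C (< 65°C)
First 20 bases: CAGTCCGCGCTCGCTCCAAC → Tm = 68°C (≥ 65°C)
Since every base adds ≥2°C, Tm only increases with n, so the threshold is first crossed at n = 20.

n = 20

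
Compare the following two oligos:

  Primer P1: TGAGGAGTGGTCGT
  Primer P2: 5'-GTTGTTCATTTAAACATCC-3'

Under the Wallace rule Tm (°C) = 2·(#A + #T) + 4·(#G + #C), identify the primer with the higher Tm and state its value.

Primer P2, 50°C

Primer P1: A+T=6, G+C=8 → Tm = 2(6)+4(8) = 44°C
Primer P2: A+T=13, G+C=6 → Tm = 2(13)+4(6) = 50°C
44°C vs 50°C → primer P2 is higher.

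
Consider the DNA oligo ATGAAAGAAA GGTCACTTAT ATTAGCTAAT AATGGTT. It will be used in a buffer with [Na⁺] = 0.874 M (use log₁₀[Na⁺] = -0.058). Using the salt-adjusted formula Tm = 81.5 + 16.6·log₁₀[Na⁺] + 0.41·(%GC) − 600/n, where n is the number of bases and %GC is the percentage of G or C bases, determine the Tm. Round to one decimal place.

75.4°C

Length n = 37. Scanning the sequence gives G=7, C=3, A=15, T=12.
G+C = 10, so %GC = 10/37 × 100 = 27.027%
Salt term: 16.6 × (-0.058) = -0.963
GC term: 0.41 × 27.027 = 11.081; length term: −600/37 = −16.216
Tm = 81.5 + (-0.963) + 11.081 − 16.216 = 75.402 → 75.4°C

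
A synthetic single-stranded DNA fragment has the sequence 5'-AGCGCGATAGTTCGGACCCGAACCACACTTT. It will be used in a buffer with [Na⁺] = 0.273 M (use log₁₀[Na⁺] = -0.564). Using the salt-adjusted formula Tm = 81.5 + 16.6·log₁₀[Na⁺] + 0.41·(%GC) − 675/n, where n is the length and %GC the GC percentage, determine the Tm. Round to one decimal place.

Length n = 31. Scanning the sequence gives G=7, T=6, C=10, A=8.
G+C = 17, so %GC = 17/31 × 100 = 54.839%
Salt term: 16.6 × (-0.564) = -9.362
GC term: 0.41 × 54.839 = 22.484; length term: −675/31 = −21.774
Tm = 81.5 + (-9.362) + 22.484 − 21.774 = 72.848 → 72.8°C

72.8°C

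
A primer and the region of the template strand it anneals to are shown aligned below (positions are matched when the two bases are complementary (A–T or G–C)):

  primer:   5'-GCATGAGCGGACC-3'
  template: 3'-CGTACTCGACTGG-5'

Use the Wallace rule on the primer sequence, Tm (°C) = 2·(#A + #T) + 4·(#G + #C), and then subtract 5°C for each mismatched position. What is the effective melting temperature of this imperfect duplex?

39°C

Primer base counts: A=3, T=1, G=5, C=4 → A+T=4, G+C=9
Perfect-match Tm = 2(4) + 4(9) = 8 + 36 = 44°C
Mismatches (positions where the bases are not complementary): 1 (at position 9)
Effective Tm = 44 − 1×5 = 44 − 5 = 39°C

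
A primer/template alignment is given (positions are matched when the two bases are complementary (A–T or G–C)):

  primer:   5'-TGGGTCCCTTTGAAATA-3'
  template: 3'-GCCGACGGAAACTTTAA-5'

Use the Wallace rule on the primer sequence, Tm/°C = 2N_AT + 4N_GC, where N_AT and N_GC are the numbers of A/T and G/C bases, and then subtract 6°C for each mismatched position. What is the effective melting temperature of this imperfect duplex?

Primer base counts: A=4, T=6, G=4, C=3 → A+T=10, G+C=7
Perfect-match Tm = 2(10) + 4(7) = 20 + 28 = 48°C
Mismatches (positions where the bases are not complementary): 4 (at positions 1, 4, 6, 17)
Effective Tm = 48 − 4×6 = 48 − 24 = 24°C

24°C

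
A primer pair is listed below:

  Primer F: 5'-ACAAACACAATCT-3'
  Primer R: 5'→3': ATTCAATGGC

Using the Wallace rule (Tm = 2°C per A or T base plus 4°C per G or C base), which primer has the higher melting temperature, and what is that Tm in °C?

Primer F, 34°C

Primer F: A+T=9, G+C=4 → Tm = 2(9)+4(4) = 34°C
Primer R: A+T=6, G+C=4 → Tm = 2(6)+4(4) = 28°C
34°C vs 28°C → primer F is higher.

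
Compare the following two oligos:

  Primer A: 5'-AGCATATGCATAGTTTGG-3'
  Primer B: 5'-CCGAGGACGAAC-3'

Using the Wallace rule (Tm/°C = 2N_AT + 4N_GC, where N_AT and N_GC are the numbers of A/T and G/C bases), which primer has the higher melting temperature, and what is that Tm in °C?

Primer A: A+T=11, G+C=7 → Tm = 2(11)+4(7) = 50°C
Primer B: A+T=4, G+C=8 → Tm = 2(4)+4(8) = 40°C
50°C vs 40°C → primer A is higher.

Primer A, 50°C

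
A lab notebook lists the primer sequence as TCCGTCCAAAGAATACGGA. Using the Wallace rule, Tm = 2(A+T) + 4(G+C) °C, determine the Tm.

Scanning the sequence gives G=4, A=7, C=5, T=3.
AT pairs contribute 10, GC pairs contribute 9.
Tm = 4·9 + 2·10 = 36 + 20 = 56°C

56°C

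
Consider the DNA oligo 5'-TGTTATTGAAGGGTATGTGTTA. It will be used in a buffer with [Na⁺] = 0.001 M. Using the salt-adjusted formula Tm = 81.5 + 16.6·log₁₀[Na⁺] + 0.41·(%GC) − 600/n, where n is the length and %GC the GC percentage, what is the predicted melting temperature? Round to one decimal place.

17.5°C

Length n = 22. Base counts: A=5, G=7, C=0, T=10
G+C = 7, so %GC = 7/22 × 100 = 31.818%
Salt term: 16.6 × (-3) = -49.8
GC term: 0.41 × 31.818 = 13.045; length term: −600/22 = −27.273
Tm = 81.5 + (-49.8) + 13.045 − 27.273 = 17.472 → 17.5°C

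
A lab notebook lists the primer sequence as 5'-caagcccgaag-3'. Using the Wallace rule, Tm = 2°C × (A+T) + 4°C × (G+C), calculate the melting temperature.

Scanning the sequence gives T=0, C=4, G=3, A=4.
AT pairs contribute 4, GC pairs contribute 7.
Tm = 4·7 + 2·4 = 28 + 8 = 36°C

36°C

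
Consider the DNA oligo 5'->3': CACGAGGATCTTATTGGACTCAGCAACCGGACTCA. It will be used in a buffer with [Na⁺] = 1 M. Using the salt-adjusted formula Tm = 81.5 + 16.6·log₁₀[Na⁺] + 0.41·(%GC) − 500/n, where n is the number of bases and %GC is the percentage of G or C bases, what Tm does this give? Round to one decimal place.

88.3°C

Length n = 35. Base counts: T=7, C=10, G=8, A=10
G+C = 18, so %GC = 18/35 × 100 = 51.429%
Salt term: 16.6 × (0) = 0
GC term: 0.41 × 51.429 = 21.086; length term: −500/35 = −14.286
Tm = 81.5 + (0) + 21.086 − 14.286 = 88.3 → 88.3°C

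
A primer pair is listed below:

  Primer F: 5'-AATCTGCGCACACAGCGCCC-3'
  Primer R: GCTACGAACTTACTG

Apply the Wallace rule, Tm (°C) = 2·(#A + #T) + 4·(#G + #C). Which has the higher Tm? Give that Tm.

Primer F, 66°C

Primer F: A+T=7, G+C=13 → Tm = 2(7)+4(13) = 66°C
Primer R: A+T=8, G+C=7 → Tm = 2(8)+4(7) = 44°C
66°C vs 44°C → primer F is higher.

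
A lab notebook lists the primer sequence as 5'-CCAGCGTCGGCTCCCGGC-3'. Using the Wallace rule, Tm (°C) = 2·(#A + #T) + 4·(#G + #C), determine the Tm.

66°C

C=9, G=6, T=2, A=1
So N_AT = 3 and N_GC = 15.
Tm = 2(3) + 4(15) = 6 + 60 = 66°C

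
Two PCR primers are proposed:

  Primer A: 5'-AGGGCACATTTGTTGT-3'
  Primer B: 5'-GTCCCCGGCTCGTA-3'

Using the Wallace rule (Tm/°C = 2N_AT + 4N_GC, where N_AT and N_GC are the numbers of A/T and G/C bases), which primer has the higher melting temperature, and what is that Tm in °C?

Primer A: A+T=9, G+C=7 → Tm = 2(9)+4(7) = 46°C
Primer B: A+T=4, G+C=10 → Tm = 2(4)+4(10) = 48°C
46°C vs 48°C → primer B is higher.

Primer B, 48°C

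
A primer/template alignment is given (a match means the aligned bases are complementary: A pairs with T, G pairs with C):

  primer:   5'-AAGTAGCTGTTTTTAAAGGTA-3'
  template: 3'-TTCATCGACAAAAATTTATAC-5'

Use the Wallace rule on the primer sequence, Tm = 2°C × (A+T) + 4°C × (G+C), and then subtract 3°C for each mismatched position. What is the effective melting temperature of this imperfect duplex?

45°C

Primer base counts: A=7, T=8, G=5, C=1 → A+T=15, G+C=6
Perfect-match Tm = 2(15) + 4(6) = 30 + 24 = 54°C
Mismatches (positions where the bases are not complementary): 3 (at positions 18, 19, 21)
Effective Tm = 54 − 3×3 = 54 − 9 = 45°C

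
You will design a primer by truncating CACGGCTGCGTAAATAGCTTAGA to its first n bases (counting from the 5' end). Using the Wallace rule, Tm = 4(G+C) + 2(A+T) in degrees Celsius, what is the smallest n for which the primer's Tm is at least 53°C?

First 17 bases: CACGGCTGCGTAAATAG → Tm = 52°C (< 53°C)
First 18 bases: CACGGCTGCGTAAATAGC → Tm = 56°C (≥ 53°C)
Each additional base adds 2°C (A/T) or 4°C (G/C), so Tm is non-decreasing in n; n = 18 is the first length to reach 53°C.

n = 18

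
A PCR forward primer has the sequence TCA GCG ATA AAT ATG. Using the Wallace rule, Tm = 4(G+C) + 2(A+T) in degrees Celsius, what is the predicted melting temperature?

40°C

T=4, A=6, C=2, G=3
AT pairs contribute 10, GC pairs contribute 5.
Tm = 2(10) + 4(5) = 20 + 20 = 40°C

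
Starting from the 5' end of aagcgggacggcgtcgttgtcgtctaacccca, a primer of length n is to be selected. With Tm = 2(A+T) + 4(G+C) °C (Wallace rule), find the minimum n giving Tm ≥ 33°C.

First 9 bases: AAGCGGGAC → Tm = 30°C (< 33°C)
First 10 bases: AAGCGGGACG → Tm = 34°C (≥ 33°C)
Since every base adds ≥2°C, Tm only increases with n, so the threshold is first crossed at n = 10.

n = 10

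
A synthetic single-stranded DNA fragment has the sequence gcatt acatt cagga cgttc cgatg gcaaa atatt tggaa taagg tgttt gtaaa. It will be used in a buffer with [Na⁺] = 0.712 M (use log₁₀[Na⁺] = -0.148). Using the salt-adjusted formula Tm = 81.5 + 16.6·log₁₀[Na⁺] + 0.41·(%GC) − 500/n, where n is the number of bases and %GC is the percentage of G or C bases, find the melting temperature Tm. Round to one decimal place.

Length n = 55. Base counts: C=7, T=17, A=18, G=13
G+C = 20, so %GC = 20/55 × 100 = 36.364%
Salt term: 16.6 × (-0.148) = -2.457
GC term: 0.41 × 36.364 = 14.909; length term: −500/55 = −9.091
Tm = 81.5 + (-2.457) + 14.909 − 9.091 = 84.861 → 84.9°C

84.9°C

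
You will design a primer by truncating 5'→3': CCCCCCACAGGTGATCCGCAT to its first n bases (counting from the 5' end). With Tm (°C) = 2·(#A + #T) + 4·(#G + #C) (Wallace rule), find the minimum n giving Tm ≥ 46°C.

First 12 bases: CCCCCCACAGGT → Tm = 42°C (< 46°C)
First 13 bases: CCCCCCACAGGTG → Tm = 46°C (≥ 46°C)
Each additional base adds 2°C (A/T) or 4°C (G/C), so Tm is non-decreasing in n; n = 13 is the first length to reach 46°C.

n = 13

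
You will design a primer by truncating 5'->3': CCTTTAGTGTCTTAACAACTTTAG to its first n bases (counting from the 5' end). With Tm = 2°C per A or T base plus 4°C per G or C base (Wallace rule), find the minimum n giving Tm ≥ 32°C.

First 10 bases: CCTTTAGTGT → Tm = 28°C (< 32°C)
First 11 bases: CCTTTAGTGTC → Tm = 32°C (≥ 32°C)
Since every base adds ≥2°C, Tm only increases with n, so the threshold is first crossed at n = 11.

n = 11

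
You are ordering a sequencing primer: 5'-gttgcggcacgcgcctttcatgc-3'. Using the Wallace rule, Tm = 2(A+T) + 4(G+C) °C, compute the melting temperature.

Scanning the sequence gives T=6, C=8, G=7, A=2.
A+T = 8, G+C = 15
Tm = 2×8 + 4×15 = 76°C

76°C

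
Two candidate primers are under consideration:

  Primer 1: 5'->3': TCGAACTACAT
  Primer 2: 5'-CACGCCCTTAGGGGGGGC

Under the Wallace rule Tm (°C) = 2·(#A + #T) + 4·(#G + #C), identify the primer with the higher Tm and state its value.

Primer 2, 64°C

Primer 1: A+T=7, G+C=4 → Tm = 2(7)+4(4) = 30°C
Primer 2: A+T=4, G+C=14 → Tm = 2(4)+4(14) = 64°C
30°C vs 64°C → primer 2 is higher.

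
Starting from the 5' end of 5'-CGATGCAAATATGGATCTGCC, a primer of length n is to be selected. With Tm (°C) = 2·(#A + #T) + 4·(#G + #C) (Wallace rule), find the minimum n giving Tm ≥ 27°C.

First 9 bases: CGATGCAAA → Tm = 26°C (< 27°C)
First 10 bases: CGATGCAAAT → Tm = 28°C (≥ 27°C)
Each additional base adds 2°C (A/T) or 4°C (G/C), so Tm is non-decreasing in n; n = 10 is the first length to reach 27°C.

n = 10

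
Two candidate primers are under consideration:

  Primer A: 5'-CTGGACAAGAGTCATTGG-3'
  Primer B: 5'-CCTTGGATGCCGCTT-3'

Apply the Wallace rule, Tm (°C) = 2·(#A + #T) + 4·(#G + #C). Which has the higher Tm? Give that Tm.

Primer A, 54°C

Primer A: A+T=9, G+C=9 → Tm = 2(9)+4(9) = 54°C
Primer B: A+T=6, G+C=9 → Tm = 2(6)+4(9) = 48°C
54°C vs 48°C → primer A is higher.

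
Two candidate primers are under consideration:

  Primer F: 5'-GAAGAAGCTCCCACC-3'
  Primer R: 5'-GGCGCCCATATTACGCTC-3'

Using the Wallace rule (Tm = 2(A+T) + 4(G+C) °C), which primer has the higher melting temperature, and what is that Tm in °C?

Primer R, 58°C

Primer F: A+T=6, G+C=9 → Tm = 2(6)+4(9) = 48°C
Primer R: A+T=7, G+C=11 → Tm = 2(7)+4(11) = 58°C
48°C vs 58°C → primer R is higher.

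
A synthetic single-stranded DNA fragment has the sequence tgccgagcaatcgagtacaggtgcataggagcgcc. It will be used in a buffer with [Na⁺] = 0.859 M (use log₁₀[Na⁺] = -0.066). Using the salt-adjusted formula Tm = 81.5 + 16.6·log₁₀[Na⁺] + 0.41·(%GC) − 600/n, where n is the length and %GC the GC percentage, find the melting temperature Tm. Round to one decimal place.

Length n = 35. Scanning the sequence gives A=9, G=12, T=5, C=9.
G+C = 21, so %GC = 21/35 × 100 = 60%
Salt term: 16.6 × (-0.066) = -1.096
GC term: 0.41 × 60 = 24.6; length term: −600/35 = −17.143
Tm = 81.5 + (-1.096) + 24.6 − 17.143 = 87.861 → 87.9°C

87.9°C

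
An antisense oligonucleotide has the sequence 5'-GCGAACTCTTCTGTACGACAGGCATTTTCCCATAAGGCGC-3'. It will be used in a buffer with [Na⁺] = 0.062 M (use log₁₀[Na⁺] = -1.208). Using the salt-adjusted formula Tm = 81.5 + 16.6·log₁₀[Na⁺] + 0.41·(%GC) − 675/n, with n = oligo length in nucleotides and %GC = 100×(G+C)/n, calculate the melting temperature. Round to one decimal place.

66.1°C

Length n = 40. Base counts: T=10, A=9, C=12, G=9
G+C = 21, so %GC = 21/40 × 100 = 52.5%
Salt term: 16.6 × (-1.208) = -20.053
GC term: 0.41 × 52.5 = 21.525; length term: −675/40 = −16.875
Tm = 81.5 + (-20.053) + 21.525 − 16.875 = 66.097 → 66.1°C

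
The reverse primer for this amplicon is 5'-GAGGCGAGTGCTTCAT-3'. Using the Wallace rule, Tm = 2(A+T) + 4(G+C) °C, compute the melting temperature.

Counting bases: T=4, A=3, G=6, C=3
A+T = 7, G+C = 9
Tm = 4·9 + 2·7 = 36 + 14 = 50°C

50°C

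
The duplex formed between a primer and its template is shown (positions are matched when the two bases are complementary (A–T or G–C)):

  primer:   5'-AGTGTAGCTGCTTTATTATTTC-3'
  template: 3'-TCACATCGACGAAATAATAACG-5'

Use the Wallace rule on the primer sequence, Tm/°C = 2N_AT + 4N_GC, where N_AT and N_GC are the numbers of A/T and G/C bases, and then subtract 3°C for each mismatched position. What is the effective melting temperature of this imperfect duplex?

55°C

Primer base counts: A=4, T=11, G=4, C=3 → A+T=15, G+C=7
Perfect-match Tm = 2(15) + 4(7) = 30 + 28 = 58°C
Mismatches (positions where the bases are not complementary): 1 (at position 21)
Effective Tm = 58 − 1×3 = 58 − 3 = 55°C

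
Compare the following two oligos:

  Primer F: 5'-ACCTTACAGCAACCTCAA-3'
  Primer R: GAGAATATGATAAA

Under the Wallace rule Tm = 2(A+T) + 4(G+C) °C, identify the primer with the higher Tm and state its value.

Primer F: A+T=10, G+C=8 → Tm = 2(10)+4(8) = 52°C
Primer R: A+T=11, G+C=3 → Tm = 2(11)+4(3) = 34°C
52°C vs 34°C → primer F is higher.

Primer F, 52°C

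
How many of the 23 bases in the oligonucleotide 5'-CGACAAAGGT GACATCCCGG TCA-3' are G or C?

C=7, T=3, A=7, G=6
Total G or C: 6 + 7 = 13

13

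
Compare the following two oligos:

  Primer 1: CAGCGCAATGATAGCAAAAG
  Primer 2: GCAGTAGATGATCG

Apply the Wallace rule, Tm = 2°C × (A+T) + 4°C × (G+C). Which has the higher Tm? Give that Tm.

Primer 1, 58°C

Primer 1: A+T=11, G+C=9 → Tm = 2(11)+4(9) = 58°C
Primer 2: A+T=7, G+C=7 → Tm = 2(7)+4(7) = 42°C
58°C vs 42°C → primer 1 is higher.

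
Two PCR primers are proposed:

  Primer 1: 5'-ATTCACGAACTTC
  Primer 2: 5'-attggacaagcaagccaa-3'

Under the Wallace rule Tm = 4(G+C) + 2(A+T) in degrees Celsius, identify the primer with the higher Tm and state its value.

Primer 2, 52°C

Primer 1: A+T=8, G+C=5 → Tm = 2(8)+4(5) = 36°C
Primer 2: A+T=10, G+C=8 → Tm = 2(10)+4(8) = 52°C
36°C vs 52°C → primer 2 is higher.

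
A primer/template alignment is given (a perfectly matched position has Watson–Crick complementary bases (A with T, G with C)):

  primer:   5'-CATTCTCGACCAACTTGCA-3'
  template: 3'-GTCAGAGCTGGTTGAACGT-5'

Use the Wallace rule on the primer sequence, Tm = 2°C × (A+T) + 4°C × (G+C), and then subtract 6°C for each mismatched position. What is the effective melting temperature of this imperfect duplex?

Primer base counts: A=5, T=5, G=2, C=7 → A+T=10, G+C=9
Perfect-match Tm = 2(10) + 4(9) = 20 + 36 = 56°C
Mismatches (positions where the bases are not complementary): 1 (at position 3)
Effective Tm = 56 − 1×6 = 56 − 6 = 50°C

50°C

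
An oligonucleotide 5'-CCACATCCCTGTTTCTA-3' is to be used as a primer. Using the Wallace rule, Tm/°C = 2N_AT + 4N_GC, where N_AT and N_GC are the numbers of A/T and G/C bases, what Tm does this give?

50°C

Scanning the sequence gives G=1, T=6, A=3, C=7.
AT pairs contribute 9, GC pairs contribute 8.
Tm = 4·8 + 2·9 = 32 + 18 = 50°C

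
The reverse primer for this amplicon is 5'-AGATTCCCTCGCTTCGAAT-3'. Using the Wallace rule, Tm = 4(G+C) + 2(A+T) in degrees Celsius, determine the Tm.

Scanning the sequence gives C=6, T=6, A=4, G=3.
So N_AT = 10 and N_GC = 9.
Tm = 4·9 + 2·10 = 36 + 20 = 56°C

56°C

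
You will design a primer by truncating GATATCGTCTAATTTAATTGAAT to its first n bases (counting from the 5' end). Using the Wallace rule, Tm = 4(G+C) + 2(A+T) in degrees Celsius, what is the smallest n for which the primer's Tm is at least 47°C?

First 19 bases: GATATCGTCTAATTTAATT → Tm = 46°C (< 47°C)
First 20 bases: GATATCGTCTAATTTAATTG → Tm = 50°C (≥ 47°C)
Each additional base adds 2°C (A/T) or 4°C (G/C), so Tm is non-decreasing in n; n = 20 is the first length to reach 47°C.

n = 20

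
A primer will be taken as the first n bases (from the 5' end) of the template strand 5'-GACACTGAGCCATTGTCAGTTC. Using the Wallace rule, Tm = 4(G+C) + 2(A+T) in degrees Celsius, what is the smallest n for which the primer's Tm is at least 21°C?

n = 7

First 6 bases: GACACT → Tm = 18°C (< 21°C)
First 7 bases: GACACTG → Tm = 22°C (≥ 21°C)
Each additional base adds 2°C (A/T) or 4°C (G/C), so Tm is non-decreasing in n; n = 7 is the first length to reach 21°C.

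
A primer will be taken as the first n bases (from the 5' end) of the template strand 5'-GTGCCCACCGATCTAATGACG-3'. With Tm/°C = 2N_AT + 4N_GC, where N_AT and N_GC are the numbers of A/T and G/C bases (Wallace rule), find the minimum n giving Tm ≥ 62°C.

First 19 bases: GTGCCCACCGATCTAATGA → Tm = 58°C (< 62°C)
First 20 bases: GTGCCCACCGATCTAATGAC → Tm = 62°C (≥ 62°C)
Since every base adds ≥2°C, Tm only increases with n, so the threshold is first crossed at n = 20.

n = 20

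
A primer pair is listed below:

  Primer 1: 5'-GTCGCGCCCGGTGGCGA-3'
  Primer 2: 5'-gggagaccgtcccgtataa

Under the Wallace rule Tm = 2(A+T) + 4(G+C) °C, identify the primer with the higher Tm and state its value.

Primer 1, 62°C

Primer 1: A+T=3, G+C=14 → Tm = 2(3)+4(14) = 62°C
Primer 2: A+T=8, G+C=11 → Tm = 2(8)+4(11) = 60°C
62°C vs 60°C → primer 1 is higher.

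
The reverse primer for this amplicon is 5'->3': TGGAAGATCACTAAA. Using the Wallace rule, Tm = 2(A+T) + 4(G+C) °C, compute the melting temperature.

40°C

Base counts: A=7, C=2, G=3, T=3
A+T = 10, G+C = 5
Tm = 2(10) + 4(5) = 20 + 20 = 40°C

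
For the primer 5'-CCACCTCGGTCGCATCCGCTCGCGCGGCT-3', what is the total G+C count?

22

G=8, T=5, C=14, A=2
Total G or C: 8 + 14 = 22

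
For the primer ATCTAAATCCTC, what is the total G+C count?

Base counts: A=4, G=0, T=4, C=4
Total G or C: 0 + 4 = 4

4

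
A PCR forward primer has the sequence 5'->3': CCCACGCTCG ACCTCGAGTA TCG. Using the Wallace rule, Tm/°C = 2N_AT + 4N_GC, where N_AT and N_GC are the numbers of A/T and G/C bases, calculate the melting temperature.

Base counts: C=10, G=5, T=4, A=4
So N_AT = 8 and N_GC = 15.
Tm = 2×8 + 4×15 = 76°C

76°C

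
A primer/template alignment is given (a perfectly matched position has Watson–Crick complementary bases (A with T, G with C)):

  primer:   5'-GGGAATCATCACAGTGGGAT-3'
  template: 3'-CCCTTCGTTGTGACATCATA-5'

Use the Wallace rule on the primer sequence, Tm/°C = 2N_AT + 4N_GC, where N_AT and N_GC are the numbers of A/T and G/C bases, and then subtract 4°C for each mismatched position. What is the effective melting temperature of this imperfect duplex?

40°C

Primer base counts: A=6, T=4, G=7, C=3 → A+T=10, G+C=10
Perfect-match Tm = 2(10) + 4(10) = 20 + 40 = 60°C
Mismatches (positions where the bases are not complementary): 5 (at positions 6, 9, 13, 16, 18)
Effective Tm = 60 − 5×4 = 60 − 20 = 40°C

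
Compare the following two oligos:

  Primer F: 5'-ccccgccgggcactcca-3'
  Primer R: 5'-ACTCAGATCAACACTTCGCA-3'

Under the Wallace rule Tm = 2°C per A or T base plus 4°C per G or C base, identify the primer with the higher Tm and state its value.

Primer F, 62°C

Primer F: A+T=3, G+C=14 → Tm = 2(3)+4(14) = 62°C
Primer R: A+T=11, G+C=9 → Tm = 2(11)+4(9) = 58°C
62°C vs 58°C → primer F is higher.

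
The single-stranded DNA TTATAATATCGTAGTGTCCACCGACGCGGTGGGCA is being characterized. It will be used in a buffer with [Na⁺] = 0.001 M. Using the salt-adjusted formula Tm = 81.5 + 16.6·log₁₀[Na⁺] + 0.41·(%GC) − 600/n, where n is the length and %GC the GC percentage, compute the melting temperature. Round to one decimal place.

Length n = 35. Base counts: C=8, T=9, A=8, G=10
G+C = 18, so %GC = 18/35 × 100 = 51.429%
Salt term: 16.6 × (-3) = -49.8
GC term: 0.41 × 51.429 = 21.086; length term: −600/35 = −17.143
Tm = 81.5 + (-49.8) + 21.086 − 17.143 = 35.643 → 35.6°C

35.6°C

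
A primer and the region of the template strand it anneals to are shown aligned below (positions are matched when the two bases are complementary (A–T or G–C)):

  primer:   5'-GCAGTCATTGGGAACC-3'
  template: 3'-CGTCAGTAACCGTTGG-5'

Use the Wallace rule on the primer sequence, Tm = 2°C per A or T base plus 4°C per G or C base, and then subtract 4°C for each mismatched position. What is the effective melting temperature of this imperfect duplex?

46°C

Primer base counts: A=4, T=3, G=5, C=4 → A+T=7, G+C=9
Perfect-match Tm = 2(7) + 4(9) = 14 + 36 = 50°C
Mismatches (positions where the bases are not complementary): 1 (at position 12)
Effective Tm = 50 − 1×4 = 50 − 4 = 46°C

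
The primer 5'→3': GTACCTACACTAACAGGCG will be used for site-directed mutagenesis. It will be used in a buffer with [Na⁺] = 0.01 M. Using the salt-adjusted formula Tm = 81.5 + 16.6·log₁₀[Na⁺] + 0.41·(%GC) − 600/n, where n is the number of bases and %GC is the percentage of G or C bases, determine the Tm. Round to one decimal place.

Length n = 19. Counting bases: G=4, A=6, C=6, T=3
G+C = 10, so %GC = 10/19 × 100 = 52.632%
Salt term: 16.6 × (-2) = -33.2
GC term: 0.41 × 52.632 = 21.579; length term: −600/19 = −31.579
Tm = 81.5 + (-33.2) + 21.579 − 31.579 = 38.3 → 38.3°C

38.3°C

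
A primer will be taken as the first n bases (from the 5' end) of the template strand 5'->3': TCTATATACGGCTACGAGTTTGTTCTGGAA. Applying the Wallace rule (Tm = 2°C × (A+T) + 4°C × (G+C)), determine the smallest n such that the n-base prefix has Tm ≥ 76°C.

First 26 bases: TCTATATACGGCTACGAGTTTGTTCT → Tm = 72°C (< 76°C)
First 27 bases: TCTATATACGGCTACGAGTTTGTTCTG → Tm = 76°C (≥ 76°C)
Each additional base adds 2°C (A/T) or 4°C (G/C), so Tm is non-decreasing in n; n = 27 is the first length to reach 76°C.

n = 27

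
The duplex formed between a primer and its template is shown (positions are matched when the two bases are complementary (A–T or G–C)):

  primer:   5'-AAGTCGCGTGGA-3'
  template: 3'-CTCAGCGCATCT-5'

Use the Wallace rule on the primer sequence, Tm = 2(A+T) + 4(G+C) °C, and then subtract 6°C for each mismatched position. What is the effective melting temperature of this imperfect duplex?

26°C

Primer base counts: A=3, T=2, G=5, C=2 → A+T=5, G+C=7
Perfect-match Tm = 2(5) + 4(7) = 10 + 28 = 38°C
Mismatches (positions where the bases are not complementary): 2 (at positions 1, 10)
Effective Tm = 38 − 2×6 = 38 − 12 = 26°C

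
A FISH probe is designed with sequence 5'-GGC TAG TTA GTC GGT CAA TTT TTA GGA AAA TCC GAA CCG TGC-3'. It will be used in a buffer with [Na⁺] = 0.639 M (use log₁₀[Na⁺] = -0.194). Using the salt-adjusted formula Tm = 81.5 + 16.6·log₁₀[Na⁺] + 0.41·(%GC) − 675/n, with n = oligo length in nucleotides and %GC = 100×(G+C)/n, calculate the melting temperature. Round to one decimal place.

80.8°C

Length n = 42. Base counts: G=11, A=11, T=12, C=8
G+C = 19, so %GC = 19/42 × 100 = 45.238%
Salt term: 16.6 × (-0.194) = -3.22
GC term: 0.41 × 45.238 = 18.548; length term: −675/42 = −16.071
Tm = 81.5 + (-3.22) + 18.548 − 16.071 = 80.757 → 80.8°C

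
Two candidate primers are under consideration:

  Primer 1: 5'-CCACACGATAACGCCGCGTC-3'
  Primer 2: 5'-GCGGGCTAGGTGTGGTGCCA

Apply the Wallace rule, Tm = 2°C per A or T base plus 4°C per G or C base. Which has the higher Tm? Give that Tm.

Primer 1: A+T=7, G+C=13 → Tm = 2(7)+4(13) = 66°C
Primer 2: A+T=6, G+C=14 → Tm = 2(6)+4(14) = 68°C
66°C vs 68°C → primer 2 is higher.

Primer 2, 68°C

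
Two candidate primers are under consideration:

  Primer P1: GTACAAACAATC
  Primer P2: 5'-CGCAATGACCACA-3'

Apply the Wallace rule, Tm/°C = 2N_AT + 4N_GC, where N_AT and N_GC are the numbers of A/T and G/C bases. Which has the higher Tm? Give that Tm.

Primer P1: A+T=8, G+C=4 → Tm = 2(8)+4(4) = 32°C
Primer P2: A+T=6, G+C=7 → Tm = 2(6)+4(7) = 40°C
32°C vs 40°C → primer P2 is higher.

Primer P2, 40°C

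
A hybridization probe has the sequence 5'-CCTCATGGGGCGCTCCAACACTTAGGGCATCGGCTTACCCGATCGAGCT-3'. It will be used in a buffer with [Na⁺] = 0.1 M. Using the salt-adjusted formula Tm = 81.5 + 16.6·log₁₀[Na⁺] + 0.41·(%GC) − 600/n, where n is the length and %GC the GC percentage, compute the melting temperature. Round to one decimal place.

77.8°C

Length n = 49. Scanning the sequence gives T=10, C=17, G=13, A=9.
G+C = 30, so %GC = 30/49 × 100 = 61.224%
Salt term: 16.6 × (-1) = -16.6
GC term: 0.41 × 61.224 = 25.102; length term: −600/49 = −12.245
Tm = 81.5 + (-16.6) + 25.102 − 12.245 = 77.757 → 77.8°C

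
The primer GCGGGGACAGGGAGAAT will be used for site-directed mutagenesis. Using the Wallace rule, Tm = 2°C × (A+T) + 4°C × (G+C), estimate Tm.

Scanning the sequence gives A=5, T=1, C=2, G=9.
So N_AT = 6 and N_GC = 11.
Tm = 2(6) + 4(11) = 12 + 44 = 56°C

56°C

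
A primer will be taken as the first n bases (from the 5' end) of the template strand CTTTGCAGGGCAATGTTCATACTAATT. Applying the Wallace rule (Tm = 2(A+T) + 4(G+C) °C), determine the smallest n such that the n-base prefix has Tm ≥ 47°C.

First 15 bases: CTTTGCAGGGCAATG → Tm = 46°C (< 47°C)
First 16 bases: CTTTGCAGGGCAATGT → Tm = 48°C (≥ 47°C)
Since every base adds ≥2°C, Tm only increases with n, so the threshold is first crossed at n = 16.

n = 16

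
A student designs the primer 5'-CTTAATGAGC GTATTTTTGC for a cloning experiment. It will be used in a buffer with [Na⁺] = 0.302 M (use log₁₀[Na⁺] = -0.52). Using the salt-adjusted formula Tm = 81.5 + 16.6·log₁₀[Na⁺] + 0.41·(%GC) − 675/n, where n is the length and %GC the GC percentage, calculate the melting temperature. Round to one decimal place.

Length n = 20. Scanning the sequence gives C=3, A=4, G=4, T=9.
G+C = 7, so %GC = 7/20 × 100 = 35%
Salt term: 16.6 × (-0.52) = -8.632
GC term: 0.41 × 35 = 14.35; length term: −675/20 = −33.75
Tm = 81.5 + (-8.632) + 14.35 − 33.75 = 53.468 → 53.5°C

53.5°C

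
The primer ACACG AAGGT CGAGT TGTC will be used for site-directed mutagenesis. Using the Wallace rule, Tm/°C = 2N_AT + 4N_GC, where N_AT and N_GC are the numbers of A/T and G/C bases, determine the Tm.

58°C

Scanning the sequence gives T=4, A=5, G=6, C=4.
So N_AT = 9 and N_GC = 10.
Tm = 2(9) + 4(10) = 18 + 40 = 58°C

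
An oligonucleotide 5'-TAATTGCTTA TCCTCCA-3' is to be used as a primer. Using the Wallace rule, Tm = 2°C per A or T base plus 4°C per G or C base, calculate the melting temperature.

46°C

Scanning the sequence gives A=4, C=5, T=7, G=1.
A+T = 11, G+C = 6
Tm = 2×11 + 4×6 = 46°C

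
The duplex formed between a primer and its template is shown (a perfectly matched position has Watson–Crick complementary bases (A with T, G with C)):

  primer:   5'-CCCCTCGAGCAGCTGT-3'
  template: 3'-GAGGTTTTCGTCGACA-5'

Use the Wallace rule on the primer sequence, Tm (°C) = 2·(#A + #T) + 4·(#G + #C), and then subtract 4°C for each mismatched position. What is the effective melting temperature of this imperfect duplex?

38°C

Primer base counts: A=2, T=3, G=4, C=7 → A+T=5, G+C=11
Perfect-match Tm = 2(5) + 4(11) = 10 + 44 = 54°C
Mismatches (positions where the bases are not complementary): 4 (at positions 2, 5, 6, 7)
Effective Tm = 54 − 4×4 = 54 − 16 = 38°C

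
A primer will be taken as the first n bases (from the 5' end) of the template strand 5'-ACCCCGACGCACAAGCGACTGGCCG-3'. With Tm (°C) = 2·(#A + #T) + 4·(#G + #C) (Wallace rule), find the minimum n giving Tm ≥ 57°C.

First 16 bases: ACCCCGACGCACAAGC → Tm = 54°C (< 57°C)
First 17 bases: ACCCCGACGCACAAGCG → Tm = 58°C (≥ 57°C)
Since every base adds ≥2°C, Tm only increases with n, so the threshold is first crossed at n = 17.

n = 17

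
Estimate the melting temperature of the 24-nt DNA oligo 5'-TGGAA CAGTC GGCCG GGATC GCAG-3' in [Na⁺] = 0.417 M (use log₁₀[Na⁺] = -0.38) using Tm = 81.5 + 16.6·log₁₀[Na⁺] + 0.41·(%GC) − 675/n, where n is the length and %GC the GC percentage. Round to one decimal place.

74.4°C

Length n = 24. Scanning the sequence gives G=10, T=3, A=5, C=6.
G+C = 16, so %GC = 16/24 × 100 = 66.667%
Salt term: 16.6 × (-0.38) = -6.308
GC term: 0.41 × 66.667 = 27.333; length term: −675/24 = −28.125
Tm = 81.5 + (-6.308) + 27.333 − 28.125 = 74.4 → 74.4°C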